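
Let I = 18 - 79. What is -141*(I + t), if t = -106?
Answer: 23547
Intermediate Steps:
I = -61
-141*(I + t) = -141*(-61 - 106) = -141*(-167) = 23547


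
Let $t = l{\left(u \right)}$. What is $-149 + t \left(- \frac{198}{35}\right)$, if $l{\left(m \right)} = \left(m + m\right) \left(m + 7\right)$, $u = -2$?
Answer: $- \frac{251}{7} \approx -35.857$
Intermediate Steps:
$l{\left(m \right)} = 2 m \left(7 + m\right)$
$t = -20$ ($t = 2 \left(-2\right) \left(7 - 2\right) = 2 \left(-2\right) 5 = -20$)
$-149 + t \left(- \frac{198}{35}\right) = -149 - 20 \left(- \frac{198}{35}\right) = -149 - 20 \left(\left(-198\right) \frac{1}{35}\right) = -149 - - \frac{792}{7} = -149 + \frac{792}{7} = - \frac{251}{7}$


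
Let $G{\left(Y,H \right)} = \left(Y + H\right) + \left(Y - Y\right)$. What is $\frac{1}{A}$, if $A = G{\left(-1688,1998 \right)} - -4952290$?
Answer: $\frac{1}{4952600} \approx 2.0191 \cdot 10^{-7}$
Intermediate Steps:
$G{\left(Y,H \right)} = H + Y$ ($G{\left(Y,H \right)} = \left(H + Y\right) + 0 = H + Y$)
$A = 4952600$ ($A = \left(1998 - 1688\right) - -4952290 = 310 + 4952290 = 4952600$)
$\frac{1}{A} = \frac{1}{4952600}$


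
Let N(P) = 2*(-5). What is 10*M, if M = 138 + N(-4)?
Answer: 1280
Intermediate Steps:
N(P) = -10
M = 128 (M = 138 - 10 = 128)
10*M = 10*128 = 1280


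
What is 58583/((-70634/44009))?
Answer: -2578179247/70634 ≈ -36501.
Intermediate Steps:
58583/((-70634/44009)) = 58583/((-70634*1/44009)) = 58583/(-70634/44009) = 58583*(-44009/70634) = -2578179247/70634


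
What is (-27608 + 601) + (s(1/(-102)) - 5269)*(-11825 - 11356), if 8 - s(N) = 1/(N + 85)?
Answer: 1056998225008/8669 ≈ 1.2193e+8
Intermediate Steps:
s(N) = 8 - 1/(85 + N) (s(N) = 8 - 1/(N + 85) = 8 - 1/(85 + N))
(-27608 + 601) + (s(1/(-102)) - 5269)*(-11825 - 11356) = (-27608 + 601) + ((679 + 8/(-102))/(85 + 1/(-102)) - 5269)*(-11825 - 11356) = -27007 + ((679 + 8*(-1/102))/(85 - 1/102) - 5269)*(-23181) = -27007 + ((679 - 4/51)/(8669/102) - 5269)*(-23181) = -27007 + ((102/8669)*(34625/51) - 5269)*(-23181) = -27007 + (69250/8669 - 5269)*(-23181) = -27007 - 45607711/8669*(-23181) = -27007 + 1057232348691/8669 = 1056998225008/8669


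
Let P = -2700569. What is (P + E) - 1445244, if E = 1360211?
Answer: -2785602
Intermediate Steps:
(P + E) - 1445244 = (-2700569 + 1360211) - 1445244 = -1340358 - 1445244 = -2785602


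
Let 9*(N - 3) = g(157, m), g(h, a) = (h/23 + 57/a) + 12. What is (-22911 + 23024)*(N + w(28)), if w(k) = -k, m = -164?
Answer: -88026887/33948 ≈ -2593.0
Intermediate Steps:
g(h, a) = 12 + 57/a + h/23 (g(h, a) = (h*(1/23) + 57/a) + 12 = (h/23 + 57/a) + 12 = (57/a + h/23) + 12 = 12 + 57/a + h/23)
N = 171545/33948 (N = 3 + (12 + 57/(-164) + (1/23)*157)/9 = 3 + (12 + 57*(-1/164) + 157/23)/9 = 3 + (12 - 57/164 + 157/23)/9 = 3 + (⅑)*(69701/3772) = 3 + 69701/33948 = 171545/33948 ≈ 5.0532)
(-22911 + 23024)*(N + w(28)) = (-22911 + 23024)*(171545/33948 - 1*28) = 113*(171545/33948 - 28) = 113*(-778999/33948) = -88026887/33948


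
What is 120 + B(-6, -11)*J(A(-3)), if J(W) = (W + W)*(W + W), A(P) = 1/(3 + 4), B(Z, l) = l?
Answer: 5836/49 ≈ 119.10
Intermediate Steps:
A(P) = ⅐ (A(P) = 1/7 = ⅐)
J(W) = 4*W² (J(W) = (2*W)*(2*W) = 4*W²)
120 + B(-6, -11)*J(A(-3)) = 120 - 44*(⅐)² = 120 - 44/49 = 5836/49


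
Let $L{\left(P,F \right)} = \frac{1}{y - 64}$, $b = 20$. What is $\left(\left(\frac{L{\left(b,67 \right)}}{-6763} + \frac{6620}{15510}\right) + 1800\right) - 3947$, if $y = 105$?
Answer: $- \frac{923167998356}{430065933} \approx -2146.6$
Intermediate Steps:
$L{\left(P,F \right)} = \frac{1}{41}$ ($L{\left(P,F \right)} = \frac{1}{105 - 64} = \frac{1}{41}$)
$\left(\left(\frac{L{\left(b,67 \right)}}{-6763} + \frac{6620}{15510}\right) + 1800\right) - 3947 = \left(\left(\frac{1}{41 \left(-6763\right)} + \frac{6620}{15510}\right) + 1800\right) - 3947 = \left(\left(\frac{1}{41} \left(- \frac{1}{6763}\right) + 6620 \cdot \frac{1}{15510}\right) + 1800\right) - 3947 = \left(\left(- \frac{1}{277283} + \frac{662}{1551}\right) + 1800\right) - 3947 = \left(\frac{183559795}{430065933} + 1800\right) - 3947 = \frac{774302239195}{430065933} - 3947 = - \frac{923167998356}{430065933}$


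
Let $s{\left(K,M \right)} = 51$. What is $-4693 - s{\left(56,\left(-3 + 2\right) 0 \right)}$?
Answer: $-4744$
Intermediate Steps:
$-4693 - s{\left(56,\left(-3 + 2\right) 0 \right)} = -4693 - 51 = -4744$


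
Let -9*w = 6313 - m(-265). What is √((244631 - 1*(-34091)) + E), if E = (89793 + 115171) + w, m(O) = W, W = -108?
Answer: √4346753/3 ≈ 694.96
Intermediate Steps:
m(O) = -108
w = -6421/9 (w = -(6313 - 1*(-108))/9 = -(6313 + 108)/9 = -⅑*6421 = -6421/9 ≈ -713.44)
E = 1838255/9 (E = (89793 + 115171) - 6421/9 = 204964 - 6421/9 = 1838255/9 ≈ 2.0425e+5)
√((244631 - 1*(-34091)) + E) = √((244631 - 1*(-34091)) + 1838255/9) = √((244631 + 34091) + 1838255/9) = √(278722 + 1838255/9) = √(4346753/9) = √4346753/3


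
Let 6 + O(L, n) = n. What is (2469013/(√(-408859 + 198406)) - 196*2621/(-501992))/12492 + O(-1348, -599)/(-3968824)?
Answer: 91136457011/388875549600324 - 2469013*I*√210453/2628978876 ≈ 0.00023436 - 0.43084*I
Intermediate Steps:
O(L, n) = -6 + n
(2469013/(√(-408859 + 198406)) - 196*2621/(-501992))/12492 + O(-1348, -599)/(-3968824) = (2469013/(√(-408859 + 198406)) - 196*2621/(-501992))/12492 + (-6 - 599)/(-3968824) = (2469013/(√(-210453)) - 513716*(-1/501992))*(1/12492) - 605*(-1/3968824) = (2469013/((I*√210453)) + 128429/125498)*(1/12492) + 605/3968824 = (2469013*(-I*√210453/210453) + 128429/125498)*(1/12492) + 605/3968824 = (-2469013*I*√210453/210453 + 128429/125498)*(1/12492) + 605/3968824 = (128429/125498 - 2469013*I*√210453/210453)*(1/12492) + 605/3968824 = (128429/1567721016 - 2469013*I*√210453/2628978876) + 605/3968824 = 91136457011/388875549600324 - 2469013*I*√210453/2628978876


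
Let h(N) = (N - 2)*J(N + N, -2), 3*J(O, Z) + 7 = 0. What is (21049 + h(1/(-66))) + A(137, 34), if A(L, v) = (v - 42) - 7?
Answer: 4165663/198 ≈ 21039.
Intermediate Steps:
A(L, v) = -49 + v (A(L, v) = (-42 + v) - 7 = -49 + v)
J(O, Z) = -7/3 (J(O, Z) = -7/3 + (1/3)*0 = -7/3 + 0 = -7/3)
h(N) = 14/3 - 7*N/3 (h(N) = (N - 2)*(-7/3) = (-2 + N)*(-7/3) = 14/3 - 7*N/3)
(21049 + h(1/(-66))) + A(137, 34) = (21049 + (14/3 - 7/3/(-66))) + (-49 + 34) = (21049 + (14/3 - 7/3*(-1/66))) - 15 = (21049 + (14/3 + 7/198)) - 15 = (21049 + 931/198) - 15 = 4168633/198 - 15 = 4165663/198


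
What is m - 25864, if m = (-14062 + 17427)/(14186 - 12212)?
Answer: -51052171/1974 ≈ -25862.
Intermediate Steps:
m = 3365/1974 ≈ 1.7047
m - 25864 = 3365/1974 - 25864 = -51052171/1974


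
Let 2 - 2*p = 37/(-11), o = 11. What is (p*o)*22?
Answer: 649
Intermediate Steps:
p = 59/22 (p = 1 - 37/(2*(-11)) = 1 - 37*(-1)/(2*11) = 1 - ½*(-37/11) = 1 + 37/22 = 59/22 ≈ 2.6818)
(p*o)*22 = ((59/22)*11)*22 = (59/2)*22 = 649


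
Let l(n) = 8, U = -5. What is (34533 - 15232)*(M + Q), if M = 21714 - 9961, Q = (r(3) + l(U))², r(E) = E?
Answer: 229180074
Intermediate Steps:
Q = 121 (Q = (3 + 8)² = 11² = 121)
M = 11753
(34533 - 15232)*(M + Q) = (34533 - 15232)*(11753 + 121) = 19301*11874 = 229180074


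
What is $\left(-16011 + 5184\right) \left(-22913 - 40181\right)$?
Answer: $683118738$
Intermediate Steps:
$\left(-16011 + 5184\right) \left(-22913 - 40181\right) = \left(-10827\right) \left(-63094\right) = 683118738$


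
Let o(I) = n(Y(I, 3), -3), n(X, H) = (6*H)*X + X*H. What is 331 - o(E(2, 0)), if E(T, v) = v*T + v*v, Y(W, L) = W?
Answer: 331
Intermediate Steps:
E(T, v) = v² + T*v (E(T, v) = T*v + v² = v² + T*v)
n(X, H) = 7*H*X (n(X, H) = 6*H*X + H*X = 7*H*X)
o(I) = -21*I (o(I) = 7*(-3)*I = -21*I)
331 - o(E(2, 0)) = 331 - (-21)*0*(2 + 0) = 331 - (-21)*0*2 = 331 - (-21)*0 = 331 - 1*0 = 331 + 0 = 331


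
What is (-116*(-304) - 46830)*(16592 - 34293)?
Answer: 204729766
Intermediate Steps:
(-116*(-304) - 46830)*(16592 - 34293) = (35264 - 46830)*(-17701) = -11566*(-17701) = 204729766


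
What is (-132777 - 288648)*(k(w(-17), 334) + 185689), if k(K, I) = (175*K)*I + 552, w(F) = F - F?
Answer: -78486613425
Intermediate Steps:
w(F) = 0
k(K, I) = 552 + 175*I*K (k(K, I) = 175*I*K + 552 = 552 + 175*I*K)
(-132777 - 288648)*(k(w(-17), 334) + 185689) = (-132777 - 288648)*((552 + 175*334*0) + 185689) = -421425*((552 + 0) + 185689) = -421425*(552 + 185689) = -421425*186241 = -78486613425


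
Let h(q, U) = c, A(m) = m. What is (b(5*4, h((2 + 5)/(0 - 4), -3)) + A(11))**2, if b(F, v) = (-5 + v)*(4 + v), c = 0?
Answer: 81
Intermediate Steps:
h(q, U) = 0
(b(5*4, h((2 + 5)/(0 - 4), -3)) + A(11))**2 = ((-20 + 0**2 - 1*0) + 11)**2 = ((-20 + 0 + 0) + 11)**2 = (-20 + 11)**2 = (-9)**2 = 81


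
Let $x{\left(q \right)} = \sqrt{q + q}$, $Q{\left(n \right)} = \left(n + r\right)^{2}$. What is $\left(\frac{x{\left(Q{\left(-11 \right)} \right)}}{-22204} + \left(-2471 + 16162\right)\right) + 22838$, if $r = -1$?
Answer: $36529 - \frac{3 \sqrt{2}}{5551} \approx 36529.0$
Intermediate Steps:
$Q{\left(n \right)} = \left(-1 + n\right)^{2}$ ($Q{\left(n \right)} = \left(n - 1\right)^{2} = \left(-1 + n\right)^{2}$)
$x{\left(q \right)} = \sqrt{2} \sqrt{q}$ ($x{\left(q \right)} = \sqrt{2 q} = \sqrt{2} \sqrt{q}$)
$\left(\frac{x{\left(Q{\left(-11 \right)} \right)}}{-22204} + \left(-2471 + 16162\right)\right) + 22838 = \left(\frac{\sqrt{2} \sqrt{\left(-1 - 11\right)^{2}}}{-22204} + \left(-2471 + 16162\right)\right) + 22838 = \left(\sqrt{2} \sqrt{\left(-12\right)^{2}} \left(- \frac{1}{22204}\right) + 13691\right) + 22838 = \left(\sqrt{2} \sqrt{144} \left(- \frac{1}{22204}\right) + 13691\right) + 22838 = \left(\sqrt{2} \cdot 12 \left(- \frac{1}{22204}\right) + 13691\right) + 22838 = \left(12 \sqrt{2} \left(- \frac{1}{22204}\right) + 13691\right) + 22838 = \left(- \frac{3 \sqrt{2}}{5551} + 13691\right) + 22838 = \left(13691 - \frac{3 \sqrt{2}}{5551}\right) + 22838 = 36529 - \frac{3 \sqrt{2}}{5551}$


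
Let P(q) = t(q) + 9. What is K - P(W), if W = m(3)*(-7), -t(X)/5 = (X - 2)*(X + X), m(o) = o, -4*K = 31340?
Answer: -3014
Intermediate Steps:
K = -7835 (K = -1/4*31340 = -7835)
t(X) = -10*X*(-2 + X) (t(X) = -5*(X - 2)*(X + X) = -5*(-2 + X)*2*X = -10*X*(-2 + X))
W = -21 (W = 3*(-7) = -21)
P(q) = 9 + 10*q*(2 - q) (P(q) = 10*q*(2 - q) + 9 = 9 + 10*q*(2 - q))
K - P(W) = -7835 - (9 - 10*(-21)*(-2 - 21)) = -7835 - (9 - 10*(-21)*(-23)) = -7835 - (9 - 4830) = -7835 - 1*(-4821) = -7835 + 4821 = -3014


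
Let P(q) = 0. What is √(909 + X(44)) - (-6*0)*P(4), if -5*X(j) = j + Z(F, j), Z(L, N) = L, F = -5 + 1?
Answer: √901 ≈ 30.017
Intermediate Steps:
F = -4
X(j) = ⅘ - j/5 (X(j) = -(j - 4)/5 = -(-4 + j)/5 = ⅘ - j/5)
√(909 + X(44)) - (-6*0)*P(4) = √(909 + (⅘ - ⅕*44)) - (-6*0)*0 = √(909 + (⅘ - 44/5)) - 0*0 = √(909 - 8) - 1*0 = √901 + 0 = √901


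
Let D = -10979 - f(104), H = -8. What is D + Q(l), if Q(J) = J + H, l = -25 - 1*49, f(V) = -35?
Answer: -11026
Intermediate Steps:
l = -74 (l = -25 - 49 = -74)
Q(J) = -8 + J (Q(J) = J - 8 = -8 + J)
D = -10944 (D = -10979 - 1*(-35) = -10979 + 35 = -10944)
D + Q(l) = -10944 + (-8 - 74) = -10944 - 82 = -11026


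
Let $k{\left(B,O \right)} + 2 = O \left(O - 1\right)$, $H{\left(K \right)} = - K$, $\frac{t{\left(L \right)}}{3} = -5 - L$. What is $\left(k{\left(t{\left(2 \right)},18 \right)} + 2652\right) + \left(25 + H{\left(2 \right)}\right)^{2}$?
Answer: $3485$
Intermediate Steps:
$t{\left(L \right)} = -15 - 3 L$ ($t{\left(L \right)} = 3 \left(-5 - L\right) = -15 - 3 L$)
$k{\left(B,O \right)} = -2 + O \left(-1 + O\right)$ ($k{\left(B,O \right)} = -2 + O \left(O - 1\right) = -2 + O \left(-1 + O\right)$)
$\left(k{\left(t{\left(2 \right)},18 \right)} + 2652\right) + \left(25 + H{\left(2 \right)}\right)^{2} = \left(\left(-2 + 18^{2} - 18\right) + 2652\right) + \left(25 - 2\right)^{2} = \left(\left(-2 + 324 - 18\right) + 2652\right) + \left(25 - 2\right)^{2} = \left(304 + 2652\right) + 23^{2} = 2956 + 529 = 3485$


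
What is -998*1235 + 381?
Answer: -1232149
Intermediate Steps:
-998*1235 + 381 = -1232530 + 381 = -1232149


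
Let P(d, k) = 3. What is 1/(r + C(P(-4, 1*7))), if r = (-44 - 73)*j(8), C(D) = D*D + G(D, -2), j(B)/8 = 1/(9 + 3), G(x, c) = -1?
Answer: -1/70 ≈ -0.014286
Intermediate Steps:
j(B) = ⅔ (j(B) = 8/(9 + 3) = 8/12 = 8*(1/12) = ⅔)
C(D) = -1 + D² (C(D) = D*D - 1 = D² - 1 = -1 + D²)
r = -78 (r = (-44 - 73)*(⅔) = -117*⅔ = -78)
1/(r + C(P(-4, 1*7))) = 1/(-78 + (-1 + 3²)) = 1/(-78 + (-1 + 9)) = 1/(-78 + 8) = 1/(-70) = -1/70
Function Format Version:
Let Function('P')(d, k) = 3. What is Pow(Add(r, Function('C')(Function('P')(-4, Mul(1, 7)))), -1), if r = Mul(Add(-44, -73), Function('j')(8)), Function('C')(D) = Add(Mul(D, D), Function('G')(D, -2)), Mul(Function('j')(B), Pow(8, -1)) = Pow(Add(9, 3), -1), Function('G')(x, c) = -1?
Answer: Rational(-1, 70) ≈ -0.014286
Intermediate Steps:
Function('j')(B) = Rational(2, 3) (Function('j')(B) = Mul(8, Pow(Add(9, 3), -1)) = Mul(8, Pow(12, -1)) = Mul(8, Rational(1, 12)) = Rational(2, 3))
Function('C')(D) = Add(-1, Pow(D, 2)) (Function('C')(D) = Add(Mul(D, D), -1) = Add(Pow(D, 2), -1) = Add(-1, Pow(D, 2)))
r = -78 (r = Mul(Add(-44, -73), Rational(2, 3)) = Mul(-117, Rational(2, 3)) = -78)
Pow(Add(r, Function('C')(Function('P')(-4, Mul(1, 7)))), -1) = Pow(Add(-78, Add(-1, Pow(3, 2))), -1) = Pow(Add(-78, Add(-1, 9)), -1) = Pow(Add(-78, 8), -1) = Pow(-70, -1) = Rational(-1, 70)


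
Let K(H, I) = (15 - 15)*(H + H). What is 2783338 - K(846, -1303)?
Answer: 2783338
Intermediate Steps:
K(H, I) = 0 (K(H, I) = 0*(2*H) = 0)
2783338 - K(846, -1303) = 2783338 - 1*0 = 2783338 + 0 = 2783338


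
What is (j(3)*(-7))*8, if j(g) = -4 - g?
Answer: 392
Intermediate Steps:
(j(3)*(-7))*8 = ((-4 - 1*3)*(-7))*8 = ((-4 - 3)*(-7))*8 = -7*(-7)*8 = 49*8 = 392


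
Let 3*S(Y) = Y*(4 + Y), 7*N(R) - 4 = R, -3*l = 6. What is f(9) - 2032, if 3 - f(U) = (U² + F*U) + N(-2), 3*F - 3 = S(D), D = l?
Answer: -14807/7 ≈ -2115.3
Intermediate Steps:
l = -2 (l = -⅓*6 = -2)
D = -2
N(R) = 4/7 + R/7
S(Y) = Y*(4 + Y)/3 (S(Y) = (Y*(4 + Y))/3 = Y*(4 + Y)/3)
F = 5/9 (F = 1 + ((⅓)*(-2)*(4 - 2))/3 = 1 + ((⅓)*(-2)*2)/3 = 1 + (⅓)*(-4/3) = 1 - 4/9 = 5/9 ≈ 0.55556)
f(U) = 19/7 - U² - 5*U/9 (f(U) = 3 - ((U² + 5*U/9) + (4/7 + (⅐)*(-2))) = 3 - ((U² + 5*U/9) + (4/7 - 2/7)) = 3 - ((U² + 5*U/9) + 2/7) = 3 - (2/7 + U² + 5*U/9) = 3 + (-2/7 - U² - 5*U/9) = 19/7 - U² - 5*U/9)
f(9) - 2032 = (19/7 - 1*9² - 5/9*9) - 2032 = (19/7 - 1*81 - 5) - 2032 = (19/7 - 81 - 5) - 2032 = -583/7 - 2032 = -14807/7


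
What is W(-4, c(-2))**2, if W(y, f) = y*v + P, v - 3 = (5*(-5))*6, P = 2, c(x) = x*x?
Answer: 348100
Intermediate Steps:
c(x) = x**2
v = -147 (v = 3 + (5*(-5))*6 = 3 - 25*6 = 3 - 150 = -147)
W(y, f) = 2 - 147*y (W(y, f) = y*(-147) + 2 = -147*y + 2 = 2 - 147*y)
W(-4, c(-2))**2 = (2 - 147*(-4))**2 = (2 + 588)**2 = 590**2 = 348100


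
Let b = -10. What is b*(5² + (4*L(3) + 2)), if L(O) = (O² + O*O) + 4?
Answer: -1150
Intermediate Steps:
L(O) = 4 + 2*O² (L(O) = (O² + O²) + 4 = 2*O² + 4 = 4 + 2*O²)
b*(5² + (4*L(3) + 2)) = -10*(5² + (4*(4 + 2*3²) + 2)) = -10*(25 + (4*(4 + 2*9) + 2)) = -10*(25 + (4*(4 + 18) + 2)) = -10*(25 + (4*22 + 2)) = -10*(25 + (88 + 2)) = -10*(25 + 90) = -10*115 = -1150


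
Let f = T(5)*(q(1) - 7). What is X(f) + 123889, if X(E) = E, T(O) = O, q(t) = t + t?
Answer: 123864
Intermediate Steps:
q(t) = 2*t
f = -25 (f = 5*(2*1 - 7) = 5*(2 - 7) = 5*(-5) = -25)
X(f) + 123889 = -25 + 123889 = 123864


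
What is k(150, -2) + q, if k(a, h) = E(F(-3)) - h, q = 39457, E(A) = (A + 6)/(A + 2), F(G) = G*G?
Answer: 434064/11 ≈ 39460.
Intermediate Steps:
F(G) = G²
E(A) = (6 + A)/(2 + A)
k(a, h) = 15/11 - h (k(a, h) = (6 + (-3)²)/(2 + (-3)²) - h = (6 + 9)/(2 + 9) - h = 15/11 - h)
k(150, -2) + q = (15/11 - 1*(-2)) + 39457 = (15/11 + 2) + 39457 = 37/11 + 39457 = 434064/11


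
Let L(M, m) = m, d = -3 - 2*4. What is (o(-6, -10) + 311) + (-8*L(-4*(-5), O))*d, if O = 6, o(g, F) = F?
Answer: 829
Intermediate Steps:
d = -11 (d = -3 - 8 = -11)
(o(-6, -10) + 311) + (-8*L(-4*(-5), O))*d = (-10 + 311) - 8*6*(-11) = 301 - 48*(-11) = 301 + 528 = 829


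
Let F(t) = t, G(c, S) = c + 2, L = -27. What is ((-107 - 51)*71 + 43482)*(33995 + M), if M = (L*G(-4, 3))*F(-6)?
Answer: 1086361144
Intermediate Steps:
G(c, S) = 2 + c
M = -324 (M = -27*(2 - 4)*(-6) = -27*(-2)*(-6) = 54*(-6) = -324)
((-107 - 51)*71 + 43482)*(33995 + M) = ((-107 - 51)*71 + 43482)*(33995 - 324) = (-158*71 + 43482)*33671 = (-11218 + 43482)*33671 = 32264*33671 = 1086361144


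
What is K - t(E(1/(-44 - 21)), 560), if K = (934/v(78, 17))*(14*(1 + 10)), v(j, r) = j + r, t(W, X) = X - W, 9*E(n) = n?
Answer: 10604393/11115 ≈ 954.06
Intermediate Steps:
E(n) = n/9
K = 143836/95 (K = (934/(78 + 17))*(14*(1 + 10)) = (934/95)*(14*11) = (934*(1/95))*154 = (934/95)*154 = 143836/95 ≈ 1514.1)
K - t(E(1/(-44 - 21)), 560) = 143836/95 - (560 - 1/(9*(-44 - 21))) = 143836/95 - (560 - 1/(9*(-65))) = 143836/95 - (560 - (-1)/(9*65)) = 143836/95 - (560 - 1*(-1/585)) = 143836/95 - (560 + 1/585) = 143836/95 - 1*327601/585 = 143836/95 - 327601/585 = 10604393/11115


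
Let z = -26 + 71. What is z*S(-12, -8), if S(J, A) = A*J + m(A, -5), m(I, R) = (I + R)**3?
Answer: -94545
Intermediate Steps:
z = 45
S(J, A) = (-5 + A)**3 + A*J (S(J, A) = A*J + (A - 5)**3 = A*J + (-5 + A)**3 = (-5 + A)**3 + A*J)
z*S(-12, -8) = 45*((-5 - 8)**3 - 8*(-12)) = 45*((-13)**3 + 96) = 45*(-2197 + 96) = 45*(-2101) = -94545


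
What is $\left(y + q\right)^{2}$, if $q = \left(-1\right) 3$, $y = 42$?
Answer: $1521$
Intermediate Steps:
$q = -3$
$\left(y + q\right)^{2} = \left(42 - 3\right)^{2} = 39^{2} = 1521$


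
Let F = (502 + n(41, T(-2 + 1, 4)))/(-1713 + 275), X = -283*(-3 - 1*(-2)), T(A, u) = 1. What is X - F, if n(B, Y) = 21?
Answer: 407477/1438 ≈ 283.36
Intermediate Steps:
X = 283 (X = -283*(-3 + 2) = -283*(-1) = 283)
F = -523/1438 (F = (502 + 21)/(-1713 + 275) = 523/(-1438) = 523*(-1/1438) = -523/1438 ≈ -0.36370)
X - F = 283 - 1*(-523/1438) = 283 + 523/1438 = 407477/1438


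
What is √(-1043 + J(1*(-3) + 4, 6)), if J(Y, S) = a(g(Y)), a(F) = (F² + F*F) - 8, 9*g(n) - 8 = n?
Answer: I*√1049 ≈ 32.388*I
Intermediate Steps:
g(n) = 8/9 + n/9
a(F) = -8 + 2*F² (a(F) = (F² + F²) - 8 = 2*F² - 8 = -8 + 2*F²)
J(Y, S) = -8 + 2*(8/9 + Y/9)²
√(-1043 + J(1*(-3) + 4, 6)) = √(-1043 + (-8 + 2*(8 + (1*(-3) + 4))²/81)) = √(-1043 + (-8 + 2*(8 + (-3 + 4))²/81)) = √(-1043 + (-8 + 2*(8 + 1)²/81)) = √(-1043 + (-8 + (2/81)*9²)) = √(-1043 + (-8 + (2/81)*81)) = √(-1043 + (-8 + 2)) = √(-1043 - 6) = √(-1049) = I*√1049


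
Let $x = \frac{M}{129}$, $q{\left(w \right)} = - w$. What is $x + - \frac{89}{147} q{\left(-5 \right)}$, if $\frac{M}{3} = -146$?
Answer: $- \frac{40597}{6321} \approx -6.4226$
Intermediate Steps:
$M = -438$ ($M = 3 \left(-146\right) = -438$)
$x = - \frac{146}{43}$ ($x = - \frac{438}{129} = \left(-438\right) \frac{1}{129} = - \frac{146}{43} \approx -3.3953$)
$x + - \frac{89}{147} q{\left(-5 \right)} = - \frac{146}{43} + - \frac{89}{147} \left(\left(-1\right) \left(-5\right)\right) = - \frac{146}{43} + \left(-89\right) \frac{1}{147} \cdot 5 = - \frac{146}{43} - \frac{445}{147} = - \frac{40597}{6321}$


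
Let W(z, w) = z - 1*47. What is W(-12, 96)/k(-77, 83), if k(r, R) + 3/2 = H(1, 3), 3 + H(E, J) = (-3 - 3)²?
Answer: -118/63 ≈ -1.8730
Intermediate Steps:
H(E, J) = 33 (H(E, J) = -3 + (-3 - 3)² = -3 + (-6)² = -3 + 36 = 33)
k(r, R) = 63/2 (k(r, R) = -3/2 + 33 = 63/2)
W(z, w) = -47 + z (W(z, w) = z - 47 = -47 + z)
W(-12, 96)/k(-77, 83) = (-47 - 12)/(63/2) = -59*2/63 = -118/63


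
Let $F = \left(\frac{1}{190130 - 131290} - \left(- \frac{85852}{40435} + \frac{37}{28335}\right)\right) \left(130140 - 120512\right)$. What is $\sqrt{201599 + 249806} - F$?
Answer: $- \frac{13772687016659243}{674145016590} + \sqrt{451405} \approx -19758.0$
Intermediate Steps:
$F = \frac{13772687016659243}{674145016590}$ ($F = \left(\frac{1}{58840} - \left(- \frac{85852}{40435} + \frac{148}{113340}\right)\right) 9628 = \left(\frac{1}{58840} + \left(\frac{85852}{40435} - \frac{37}{28335}\right)\right) 9628 = \left(\frac{1}{58840} + \frac{97244813}{45829029}\right) 9628 = \frac{5721930625949}{2696580066360} \cdot 9628 = \frac{13772687016659243}{674145016590} \approx 20430.0$)
$\sqrt{201599 + 249806} - F = \sqrt{201599 + 249806} - \frac{13772687016659243}{674145016590} = \sqrt{451405} - \frac{13772687016659243}{674145016590} = - \frac{13772687016659243}{674145016590} + \sqrt{451405}$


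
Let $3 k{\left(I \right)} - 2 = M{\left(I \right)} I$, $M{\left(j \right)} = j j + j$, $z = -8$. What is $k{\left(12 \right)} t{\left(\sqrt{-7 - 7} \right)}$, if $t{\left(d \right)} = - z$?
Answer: $\frac{14992}{3} \approx 4997.3$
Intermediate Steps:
$M{\left(j \right)} = j + j^{2}$ ($M{\left(j \right)} = j^{2} + j = j + j^{2}$)
$k{\left(I \right)} = \frac{2}{3} + \frac{I^{2} \left(1 + I\right)}{3}$ ($k{\left(I \right)} = \frac{2}{3} + \frac{I \left(1 + I\right) I}{3} = \frac{2}{3} + \frac{I^{2} \left(1 + I\right)}{3}$)
$t{\left(d \right)} = 8$ ($t{\left(d \right)} = \left(-1\right) \left(-8\right) = 8$)
$k{\left(12 \right)} t{\left(\sqrt{-7 - 7} \right)} = \left(\frac{2}{3} + \frac{12^{2} \left(1 + 12\right)}{3}\right) 8 = \left(\frac{2}{3} + \frac{1}{3} \cdot 144 \cdot 13\right) 8 = \left(\frac{2}{3} + 624\right) 8 = \frac{1874}{3} \cdot 8 = \frac{14992}{3}$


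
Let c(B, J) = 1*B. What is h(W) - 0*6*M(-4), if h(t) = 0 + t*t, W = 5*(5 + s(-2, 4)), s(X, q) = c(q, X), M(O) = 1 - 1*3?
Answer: 2025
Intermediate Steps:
M(O) = -2 (M(O) = 1 - 3 = -2)
c(B, J) = B
s(X, q) = q
W = 45 (W = 5*(5 + 4) = 5*9 = 45)
h(t) = t² (h(t) = 0 + t² = t²)
h(W) - 0*6*M(-4) = 45² - 0*6*(-2) = 2025 - 0*(-2) = 2025 - 1*0 = 2025 + 0 = 2025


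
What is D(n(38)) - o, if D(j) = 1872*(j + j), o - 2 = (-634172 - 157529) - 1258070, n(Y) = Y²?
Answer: 7456105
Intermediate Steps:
o = -2049769 (o = 2 + ((-634172 - 157529) - 1258070) = 2 + (-791701 - 1258070) = 2 - 2049771 = -2049769)
D(j) = 3744*j (D(j) = 1872*(2*j) = 3744*j)
D(n(38)) - o = 3744*38² - 1*(-2049769) = 3744*1444 + 2049769 = 5406336 + 2049769 = 7456105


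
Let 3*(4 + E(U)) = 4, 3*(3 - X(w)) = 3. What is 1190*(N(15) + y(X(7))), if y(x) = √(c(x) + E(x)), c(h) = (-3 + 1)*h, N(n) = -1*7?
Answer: -8330 + 2380*I*√15/3 ≈ -8330.0 + 3072.6*I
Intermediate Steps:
X(w) = 2 (X(w) = 3 - ⅓*3 = 3 - 1 = 2)
N(n) = -7
E(U) = -8/3 (E(U) = -4 + (⅓)*4 = -4 + 4/3 = -8/3)
c(h) = -2*h
y(x) = √(-8/3 - 2*x) (y(x) = √(-2*x - 8/3) = √(-8/3 - 2*x))
1190*(N(15) + y(X(7))) = 1190*(-7 + √(-24 - 18*2)/3) = 1190*(-7 + √(-24 - 36)/3) = 1190*(-7 + √(-60)/3) = 1190*(-7 + (2*I*√15)/3) = 1190*(-7 + 2*I*√15/3) = -8330 + 2380*I*√15/3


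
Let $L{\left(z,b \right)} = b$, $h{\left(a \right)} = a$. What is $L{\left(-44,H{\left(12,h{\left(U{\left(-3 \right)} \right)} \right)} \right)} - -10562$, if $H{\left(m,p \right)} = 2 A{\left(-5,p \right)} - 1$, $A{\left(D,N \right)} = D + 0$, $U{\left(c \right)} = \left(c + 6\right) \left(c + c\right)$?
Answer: $10551$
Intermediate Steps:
$U{\left(c \right)} = 2 c \left(6 + c\right)$ ($U{\left(c \right)} = \left(6 + c\right) 2 c = 2 c \left(6 + c\right)$)
$A{\left(D,N \right)} = D$
$H{\left(m,p \right)} = -11$ ($H{\left(m,p \right)} = 2 \left(-5\right) - 1 = -10 - 1 = -11$)
$L{\left(-44,H{\left(12,h{\left(U{\left(-3 \right)} \right)} \right)} \right)} - -10562 = -11 - -10562 = -11 + 10562 = 10551$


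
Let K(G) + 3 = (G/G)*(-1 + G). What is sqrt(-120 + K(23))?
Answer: I*sqrt(101) ≈ 10.05*I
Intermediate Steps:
K(G) = -4 + G (K(G) = -3 + (G/G)*(-1 + G) = -3 + 1*(-1 + G) = -3 + (-1 + G) = -4 + G)
sqrt(-120 + K(23)) = sqrt(-120 + (-4 + 23)) = sqrt(-120 + 19) = sqrt(-101) = I*sqrt(101)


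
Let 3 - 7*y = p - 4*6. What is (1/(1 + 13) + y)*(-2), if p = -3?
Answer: -61/7 ≈ -8.7143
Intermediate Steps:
y = 30/7 (y = 3/7 - (-3 - 4*6)/7 = 3/7 - (-3 - 24)/7 = 3/7 - ⅐*(-27) = 3/7 + 27/7 = 30/7 ≈ 4.2857)
(1/(1 + 13) + y)*(-2) = (1/(1 + 13) + 30/7)*(-2) = (1/14 + 30/7)*(-2) = (61/14)*(-2) = -61/7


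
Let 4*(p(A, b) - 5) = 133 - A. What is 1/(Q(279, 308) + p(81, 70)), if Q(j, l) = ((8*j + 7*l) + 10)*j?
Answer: 1/1227060 ≈ 8.1496e-7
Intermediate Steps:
p(A, b) = 153/4 - A/4 (p(A, b) = 5 + (133 - A)/4 = 5 + (133/4 - A/4) = 153/4 - A/4)
Q(j, l) = j*(10 + 7*l + 8*j) (Q(j, l) = ((7*l + 8*j) + 10)*j = (10 + 7*l + 8*j)*j = j*(10 + 7*l + 8*j))
1/(Q(279, 308) + p(81, 70)) = 1/(279*(10 + 7*308 + 8*279) + (153/4 - 1/4*81)) = 1/(279*(10 + 2156 + 2232) + (153/4 - 81/4)) = 1/(279*4398 + 18) = 1/(1227042 + 18) = 1/1227060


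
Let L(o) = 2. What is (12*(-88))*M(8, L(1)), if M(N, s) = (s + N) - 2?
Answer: -8448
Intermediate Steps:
M(N, s) = -2 + N + s (M(N, s) = (N + s) - 2 = -2 + N + s)
(12*(-88))*M(8, L(1)) = (12*(-88))*(-2 + 8 + 2) = -1056*8 = -8448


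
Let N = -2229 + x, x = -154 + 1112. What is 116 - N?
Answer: 1387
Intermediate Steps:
x = 958
N = -1271 (N = -2229 + 958 = -1271)
116 - N = 116 - 1*(-1271) = 116 + 1271 = 1387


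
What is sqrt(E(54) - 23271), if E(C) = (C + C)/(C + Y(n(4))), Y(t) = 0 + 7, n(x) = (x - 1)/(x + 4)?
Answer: I*sqrt(86584803)/61 ≈ 152.54*I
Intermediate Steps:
n(x) = (-1 + x)/(4 + x)
Y(t) = 7
E(C) = 2*C/(7 + C) (E(C) = (C + C)/(C + 7) = (2*C)/(7 + C) = 2*C/(7 + C))
sqrt(E(54) - 23271) = sqrt(2*54/(7 + 54) - 23271) = sqrt(2*54/61 - 23271) = sqrt(2*54*(1/61) - 23271) = sqrt(108/61 - 23271) = sqrt(-1419423/61) = I*sqrt(86584803)/61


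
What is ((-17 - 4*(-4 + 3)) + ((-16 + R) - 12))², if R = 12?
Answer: 841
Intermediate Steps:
((-17 - 4*(-4 + 3)) + ((-16 + R) - 12))² = ((-17 - 4*(-4 + 3)) + ((-16 + 12) - 12))² = ((-17 - 4*(-1)) + (-4 - 12))² = ((-17 - 1*(-4)) - 16)² = ((-17 + 4) - 16)² = (-13 - 16)² = (-29)² = 841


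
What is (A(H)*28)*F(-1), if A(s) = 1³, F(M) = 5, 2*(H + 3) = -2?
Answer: 140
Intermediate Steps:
H = -4 (H = -3 + (½)*(-2) = -3 - 1 = -4)
A(s) = 1
(A(H)*28)*F(-1) = (1*28)*5 = 28*5 = 140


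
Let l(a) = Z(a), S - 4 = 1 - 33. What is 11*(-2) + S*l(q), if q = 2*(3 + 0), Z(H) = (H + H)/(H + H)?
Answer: -50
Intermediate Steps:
Z(H) = 1 (Z(H) = (2*H)/((2*H)) = (2*H)*(1/(2*H)) = 1)
S = -28 (S = 4 + (1 - 33) = 4 - 32 = -28)
q = 6 (q = 2*3 = 6)
l(a) = 1
11*(-2) + S*l(q) = 11*(-2) - 28*1 = -22 - 28 = -50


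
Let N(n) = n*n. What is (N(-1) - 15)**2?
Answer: 196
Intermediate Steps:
N(n) = n**2
(N(-1) - 15)**2 = ((-1)**2 - 15)**2 = (1 - 15)**2 = (-14)**2 = 196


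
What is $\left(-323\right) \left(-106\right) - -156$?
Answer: $34394$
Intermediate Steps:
$\left(-323\right) \left(-106\right) - -156 = 34238 + 156 = 34394$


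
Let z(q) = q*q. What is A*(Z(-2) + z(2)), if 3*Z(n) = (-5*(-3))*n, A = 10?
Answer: -60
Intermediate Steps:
z(q) = q²
Z(n) = 5*n (Z(n) = ((-5*(-3))*n)/3 = (15*n)/3 = 5*n)
A*(Z(-2) + z(2)) = 10*(5*(-2) + 2²) = 10*(-10 + 4) = 10*(-6) = -60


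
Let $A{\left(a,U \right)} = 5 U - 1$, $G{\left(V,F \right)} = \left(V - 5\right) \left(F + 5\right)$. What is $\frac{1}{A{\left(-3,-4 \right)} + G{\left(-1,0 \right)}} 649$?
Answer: $- \frac{649}{51} \approx -12.725$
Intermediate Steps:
$G{\left(V,F \right)} = \left(-5 + V\right) \left(5 + F\right)$
$A{\left(a,U \right)} = -1 + 5 U$
$\frac{1}{A{\left(-3,-4 \right)} + G{\left(-1,0 \right)}} 649 = \frac{1}{\left(-1 + 5 \left(-4\right)\right) + \left(-25 - 0 + 5 \left(-1\right) + 0 \left(-1\right)\right)} 649 = \frac{1}{\left(-1 - 20\right) + \left(-25 + 0 - 5 + 0\right)} 649 = \frac{1}{-21 - 30} \cdot 649 = \frac{1}{-51} \cdot 649 = \left(- \frac{1}{51}\right) 649 = - \frac{649}{51}$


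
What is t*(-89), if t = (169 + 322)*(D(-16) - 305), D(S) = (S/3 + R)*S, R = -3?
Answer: 22504985/3 ≈ 7.5017e+6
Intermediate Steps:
D(S) = S*(-3 + S/3) (D(S) = (S/3 - 3)*S = (-3 + S/3)*S = S*(-3 + S/3))
t = -252865/3 (t = (169 + 322)*((⅓)*(-16)*(-9 - 16) - 305) = 491*((⅓)*(-16)*(-25) - 305) = 491*(400/3 - 305) = 491*(-515/3) = -252865/3 ≈ -84288.)
t*(-89) = -252865/3*(-89) = 22504985/3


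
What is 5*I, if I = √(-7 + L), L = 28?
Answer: 5*√21 ≈ 22.913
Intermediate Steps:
I = √21 (I = √(-7 + 28) = √21 ≈ 4.5826)
5*I = 5*√21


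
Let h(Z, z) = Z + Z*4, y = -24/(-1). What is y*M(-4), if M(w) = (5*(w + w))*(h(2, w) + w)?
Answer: -5760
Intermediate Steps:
y = 24 (y = -24*(-1) = 24)
h(Z, z) = 5*Z (h(Z, z) = Z + 4*Z = 5*Z)
M(w) = 10*w*(10 + w) (M(w) = (5*(w + w))*(5*2 + w) = (5*(2*w))*(10 + w) = (10*w)*(10 + w) = 10*w*(10 + w))
y*M(-4) = 24*(10*(-4)*(10 - 4)) = 24*(10*(-4)*6) = 24*(-240) = -5760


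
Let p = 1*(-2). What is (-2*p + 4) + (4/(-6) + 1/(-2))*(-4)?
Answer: 38/3 ≈ 12.667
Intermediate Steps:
p = -2
(-2*p + 4) + (4/(-6) + 1/(-2))*(-4) = (-2*(-2) + 4) + (4/(-6) + 1/(-2))*(-4) = (4 + 4) + (4*(-1/6) + 1*(-1/2))*(-4) = 8 + (-2/3 - 1/2)*(-4) = 8 - 7/6*(-4) = 8 + 14/3 = 38/3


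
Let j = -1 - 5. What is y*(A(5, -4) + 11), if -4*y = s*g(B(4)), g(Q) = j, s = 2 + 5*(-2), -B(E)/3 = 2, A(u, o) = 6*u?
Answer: -492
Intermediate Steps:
B(E) = -6 (B(E) = -3*2 = -6)
s = -8 (s = 2 - 10 = -8)
j = -6
g(Q) = -6
y = -12 (y = -(-2)*(-6) = -¼*48 = -12)
y*(A(5, -4) + 11) = -12*(6*5 + 11) = -12*(30 + 11) = -12*41 = -492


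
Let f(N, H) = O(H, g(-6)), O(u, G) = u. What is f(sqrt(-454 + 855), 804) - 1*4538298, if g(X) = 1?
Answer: -4537494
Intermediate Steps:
f(N, H) = H
f(sqrt(-454 + 855), 804) - 1*4538298 = 804 - 1*4538298 = 804 - 4538298 = -4537494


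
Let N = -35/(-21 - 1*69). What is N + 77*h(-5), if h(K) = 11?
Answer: 15253/18 ≈ 847.39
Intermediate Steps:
N = 7/18 (N = -35/(-21 - 69) = -35/(-90) = -35*(-1/90) = 7/18 ≈ 0.38889)
N + 77*h(-5) = 7/18 + 77*11 = 7/18 + 847 = 15253/18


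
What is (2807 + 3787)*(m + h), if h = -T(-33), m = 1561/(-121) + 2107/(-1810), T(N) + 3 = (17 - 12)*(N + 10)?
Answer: 75049027431/109505 ≈ 6.8535e+5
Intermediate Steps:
T(N) = 47 + 5*N (T(N) = -3 + (17 - 12)*(N + 10) = -3 + 5*(10 + N) = -3 + (50 + 5*N) = 47 + 5*N)
m = -3080357/219010 (m = 1561*(-1/121) + 2107*(-1/1810) = -1561/121 - 2107/1810 = -3080357/219010 ≈ -14.065)
h = 118 (h = -(47 + 5*(-33)) = -(47 - 165) = -1*(-118) = 118)
(2807 + 3787)*(m + h) = (2807 + 3787)*(-3080357/219010 + 118) = 6594*(22762823/219010) = 75049027431/109505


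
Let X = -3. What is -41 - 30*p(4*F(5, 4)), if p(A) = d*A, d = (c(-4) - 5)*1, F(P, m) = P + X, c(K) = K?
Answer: 2119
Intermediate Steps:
F(P, m) = -3 + P (F(P, m) = P - 3 = -3 + P)
d = -9 (d = (-4 - 5)*1 = -9*1 = -9)
p(A) = -9*A
-41 - 30*p(4*F(5, 4)) = -41 - (-270)*4*(-3 + 5) = -41 - (-270)*4*2 = -41 - (-270)*8 = -41 - 30*(-72) = -41 + 2160 = 2119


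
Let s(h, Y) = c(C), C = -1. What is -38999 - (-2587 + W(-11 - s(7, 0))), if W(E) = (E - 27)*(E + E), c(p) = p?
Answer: -37152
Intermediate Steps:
s(h, Y) = -1
W(E) = 2*E*(-27 + E) (W(E) = (-27 + E)*(2*E) = 2*E*(-27 + E))
-38999 - (-2587 + W(-11 - s(7, 0))) = -38999 - (-2587 + 2*(-11 - 1*(-1))*(-27 + (-11 - 1*(-1)))) = -38999 - (-2587 + 2*(-11 + 1)*(-27 + (-11 + 1))) = -38999 - (-2587 + 2*(-10)*(-27 - 10)) = -38999 - (-2587 + 2*(-10)*(-37)) = -38999 - (-2587 + 740) = -38999 - 1*(-1847) = -38999 + 1847 = -37152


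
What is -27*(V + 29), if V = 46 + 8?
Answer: -2241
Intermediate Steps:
V = 54
-27*(V + 29) = -27*(54 + 29) = -27*83 = -2241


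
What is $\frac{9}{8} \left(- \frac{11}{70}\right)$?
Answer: $- \frac{99}{560} \approx -0.17679$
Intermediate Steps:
$\frac{9}{8} \left(- \frac{11}{70}\right) = - \frac{99}{560}$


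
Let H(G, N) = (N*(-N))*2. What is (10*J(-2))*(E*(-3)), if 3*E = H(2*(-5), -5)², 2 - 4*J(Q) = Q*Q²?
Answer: -62500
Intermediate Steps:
J(Q) = ½ - Q³/4 (J(Q) = ½ - Q*Q²/4 = ½ - Q³/4)
H(G, N) = -2*N² (H(G, N) = -N²*2 = -2*N²)
E = 2500/3 (E = (-2*(-5)²)²/3 = (-2*25)²/3 = (⅓)*(-50)² = (⅓)*2500 = 2500/3 ≈ 833.33)
(10*J(-2))*(E*(-3)) = (10*(½ - ¼*(-2)³))*((2500/3)*(-3)) = (10*(½ - ¼*(-8)))*(-2500) = (10*(½ + 2))*(-2500) = (10*(5/2))*(-2500) = 25*(-2500) = -62500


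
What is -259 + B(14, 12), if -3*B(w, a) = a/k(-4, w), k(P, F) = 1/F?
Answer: -315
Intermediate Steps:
B(w, a) = -a*w/3 (B(w, a) = -a/(3*(1/w)) = -a*w/3)
-259 + B(14, 12) = -259 - 1/3*12*14 = -259 - 56 = -315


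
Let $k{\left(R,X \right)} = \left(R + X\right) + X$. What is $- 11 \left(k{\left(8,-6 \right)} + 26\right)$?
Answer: $-242$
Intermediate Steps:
$k{\left(R,X \right)} = R + 2 X$
$- 11 \left(k{\left(8,-6 \right)} + 26\right) = - 11 \left(\left(8 + 2 \left(-6\right)\right) + 26\right) = - 11 \left(\left(8 - 12\right) + 26\right) = - 11 \left(-4 + 26\right) = \left(-11\right) 22 = -242$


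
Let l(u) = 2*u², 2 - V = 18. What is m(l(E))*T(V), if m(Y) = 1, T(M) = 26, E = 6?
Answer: 26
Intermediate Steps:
V = -16 (V = 2 - 1*18 = 2 - 18 = -16)
m(l(E))*T(V) = 1*26 = 26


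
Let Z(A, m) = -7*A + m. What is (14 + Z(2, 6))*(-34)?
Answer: -204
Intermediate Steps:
Z(A, m) = m - 7*A
(14 + Z(2, 6))*(-34) = (14 + (6 - 7*2))*(-34) = (14 + (6 - 14))*(-34) = (14 - 8)*(-34) = 6*(-34) = -204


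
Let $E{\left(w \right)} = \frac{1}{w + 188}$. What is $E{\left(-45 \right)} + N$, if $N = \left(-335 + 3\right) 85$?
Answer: $- \frac{4035459}{143} \approx -28220.0$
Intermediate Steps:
$N = -28220$ ($N = \left(-332\right) 85 = -28220$)
$E{\left(w \right)} = \frac{1}{188 + w}$
$E{\left(-45 \right)} + N = \frac{1}{188 - 45} - 28220 = \frac{1}{143} - 28220 = - \frac{4035459}{143}$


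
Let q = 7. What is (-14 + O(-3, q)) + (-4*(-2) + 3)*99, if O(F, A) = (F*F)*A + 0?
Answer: 1138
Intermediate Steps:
O(F, A) = A*F² (O(F, A) = F²*A + 0 = A*F² + 0 = A*F²)
(-14 + O(-3, q)) + (-4*(-2) + 3)*99 = (-14 + 7*(-3)²) + (-4*(-2) + 3)*99 = (-14 + 7*9) + (8 + 3)*99 = (-14 + 63) + 11*99 = 49 + 1089 = 1138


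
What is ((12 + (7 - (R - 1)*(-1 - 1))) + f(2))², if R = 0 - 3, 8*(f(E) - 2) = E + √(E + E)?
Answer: 729/4 ≈ 182.25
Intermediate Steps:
f(E) = 2 + E/8 + √2*√E/8 (f(E) = 2 + (E + √(E + E))/8 = 2 + (E + √(2*E))/8 = 2 + (E + √2*√E)/8 = 2 + (E/8 + √2*√E/8) = 2 + E/8 + √2*√E/8)
R = -3
((12 + (7 - (R - 1)*(-1 - 1))) + f(2))² = ((12 + (7 - (-3 - 1)*(-1 - 1))) + (2 + (⅛)*2 + √2*√2/8))² = ((12 + (7 - (-4)*(-2))) + (2 + ¼ + ¼))² = ((12 + (7 - 1*8)) + 5/2)² = ((12 + (7 - 8)) + 5/2)² = ((12 - 1) + 5/2)² = (11 + 5/2)² = (27/2)² = 729/4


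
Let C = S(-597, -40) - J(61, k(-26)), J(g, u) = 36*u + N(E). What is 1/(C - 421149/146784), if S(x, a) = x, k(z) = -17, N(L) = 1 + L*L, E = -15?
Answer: -48928/10464191 ≈ -0.0046758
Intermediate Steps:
N(L) = 1 + L**2
J(g, u) = 226 + 36*u (J(g, u) = 36*u + (1 + (-15)**2) = 36*u + (1 + 225) = 36*u + 226 = 226 + 36*u)
C = -211 (C = -597 - (226 + 36*(-17)) = -597 - (226 - 612) = -597 - 1*(-386) = -597 + 386 = -211)
1/(C - 421149/146784) = 1/(-211 - 421149/146784) = 1/(-211 - 421149*1/146784) = 1/(-211 - 140383/48928) = 1/(-10464191/48928) = -48928/10464191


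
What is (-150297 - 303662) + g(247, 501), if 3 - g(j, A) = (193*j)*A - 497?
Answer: -24336630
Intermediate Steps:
g(j, A) = 500 - 193*A*j (g(j, A) = 3 - ((193*j)*A - 497) = 3 - (193*A*j - 497) = 3 - (-497 + 193*A*j) = 3 + (497 - 193*A*j) = 500 - 193*A*j)
(-150297 - 303662) + g(247, 501) = (-150297 - 303662) + (500 - 193*501*247) = -453959 + (500 - 23883171) = -453959 - 23882671 = -24336630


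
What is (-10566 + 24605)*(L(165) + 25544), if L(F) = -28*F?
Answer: 293752036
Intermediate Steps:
(-10566 + 24605)*(L(165) + 25544) = (-10566 + 24605)*(-28*165 + 25544) = 14039*(-4620 + 25544) = 14039*20924 = 293752036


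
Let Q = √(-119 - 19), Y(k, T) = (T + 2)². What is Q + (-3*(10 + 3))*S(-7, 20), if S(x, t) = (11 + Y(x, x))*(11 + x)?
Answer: -5616 + I*√138 ≈ -5616.0 + 11.747*I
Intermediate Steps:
Y(k, T) = (2 + T)²
S(x, t) = (11 + x)*(11 + (2 + x)²) (S(x, t) = (11 + (2 + x)²)*(11 + x) = (11 + x)*(11 + (2 + x)²))
Q = I*√138 (Q = √(-138) = I*√138 ≈ 11.747*I)
Q + (-3*(10 + 3))*S(-7, 20) = I*√138 + (-3*(10 + 3))*(165 + (-7)³ + 15*(-7)² + 59*(-7)) = I*√138 + (-3*13)*(165 - 343 + 15*49 - 413) = I*√138 - 39*(165 - 343 + 735 - 413) = I*√138 - 39*144 = I*√138 - 5616 = -5616 + I*√138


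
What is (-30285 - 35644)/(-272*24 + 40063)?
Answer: -65929/33535 ≈ -1.9660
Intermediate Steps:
(-30285 - 35644)/(-272*24 + 40063) = -65929/(-6528 + 40063) = -65929/33535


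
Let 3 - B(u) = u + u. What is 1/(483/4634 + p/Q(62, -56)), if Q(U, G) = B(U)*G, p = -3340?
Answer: -280357/108971 ≈ -2.5728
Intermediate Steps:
B(u) = 3 - 2*u (B(u) = 3 - (u + u) = 3 - 2*u)
Q(U, G) = G*(3 - 2*U) (Q(U, G) = (3 - 2*U)*G = G*(3 - 2*U))
1/(483/4634 + p/Q(62, -56)) = 1/(483/4634 - 3340*(-1/(56*(3 - 2*62)))) = 1/(483*(1/4634) - 3340*(-1/(56*(3 - 124)))) = 1/(69/662 - 3340/((-56*(-121)))) = 1/(69/662 - 3340/6776) = 1/(69/662 - 3340*1/6776) = 1/(69/662 - 835/1694) = 1/(-108971/280357) = -280357/108971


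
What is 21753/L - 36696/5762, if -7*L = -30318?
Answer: -39193971/29115386 ≈ -1.3462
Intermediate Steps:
L = 30318/7 (L = -⅐*(-30318) = 30318/7 ≈ 4331.1)
21753/L - 36696/5762 = 21753/(30318/7) - 36696/5762 = 21753*(7/30318) - 36696*1/5762 = 50757/10106 - 18348/2881 = -39193971/29115386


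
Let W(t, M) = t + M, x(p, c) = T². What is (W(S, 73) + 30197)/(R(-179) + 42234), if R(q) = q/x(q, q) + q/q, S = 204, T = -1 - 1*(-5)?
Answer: 487584/675581 ≈ 0.72173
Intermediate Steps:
T = 4 (T = -1 + 5 = 4)
x(p, c) = 16 (x(p, c) = 4² = 16)
W(t, M) = M + t
R(q) = 1 + q/16 (R(q) = q/16 + q/q = q*(1/16) + 1 = q/16 + 1 = 1 + q/16)
(W(S, 73) + 30197)/(R(-179) + 42234) = ((73 + 204) + 30197)/((1 + (1/16)*(-179)) + 42234) = (277 + 30197)/((1 - 179/16) + 42234) = 30474/(-163/16 + 42234) = 30474/(675581/16) = 30474*(16/675581) = 487584/675581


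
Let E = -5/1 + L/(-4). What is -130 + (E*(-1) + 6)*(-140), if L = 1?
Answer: -1705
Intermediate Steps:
E = -21/4 (E = -5/1 + 1/(-4) = -5*1 + 1*(-¼) = -5 - ¼ = -21/4 ≈ -5.2500)
-130 + (E*(-1) + 6)*(-140) = -130 + (-21/4*(-1) + 6)*(-140) = -130 + (21/4 + 6)*(-140) = -130 + (45/4)*(-140) = -130 - 1575 = -1705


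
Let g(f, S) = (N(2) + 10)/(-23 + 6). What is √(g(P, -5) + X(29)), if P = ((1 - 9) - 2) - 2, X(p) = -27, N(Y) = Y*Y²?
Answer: 3*I*√901/17 ≈ 5.2971*I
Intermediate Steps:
N(Y) = Y³
P = -12 (P = (-8 - 2) - 2 = -10 - 2 = -12)
g(f, S) = -18/17 (g(f, S) = (2³ + 10)/(-23 + 6) = (8 + 10)/(-17) = 18*(-1/17) = -18/17)
√(g(P, -5) + X(29)) = √(-18/17 - 27) = √(-477/17) = 3*I*√901/17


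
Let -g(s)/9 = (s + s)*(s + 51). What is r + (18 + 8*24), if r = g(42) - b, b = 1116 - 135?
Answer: -71079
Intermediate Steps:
b = 981
g(s) = -18*s*(51 + s) (g(s) = -9*(s + s)*(s + 51) = -9*2*s*(51 + s) = -18*s*(51 + s))
r = -71289 (r = -18*42*(51 + 42) - 1*981 = -18*42*93 - 981 = -70308 - 981 = -71289)
r + (18 + 8*24) = -71289 + (18 + 8*24) = -71289 + (18 + 192) = -71289 + 210 = -71079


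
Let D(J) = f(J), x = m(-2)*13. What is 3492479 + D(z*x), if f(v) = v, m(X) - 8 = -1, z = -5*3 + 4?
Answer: 3491478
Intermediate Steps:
z = -11 (z = -15 + 4 = -11)
m(X) = 7 (m(X) = 8 - 1 = 7)
x = 91 (x = 7*13 = 91)
D(J) = J
3492479 + D(z*x) = 3492479 - 11*91 = 3492479 - 1001 = 3491478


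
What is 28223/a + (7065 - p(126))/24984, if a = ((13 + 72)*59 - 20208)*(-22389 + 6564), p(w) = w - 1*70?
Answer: 561957853819/2002294585800 ≈ 0.28066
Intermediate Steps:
p(w) = -70 + w (p(w) = w - 70 = -70 + w)
a = 240429225 (a = (85*59 - 20208)*(-15825) = (5015 - 20208)*(-15825) = -15193*(-15825) = 240429225)
28223/a + (7065 - p(126))/24984 = 28223/240429225 + (7065 - (-70 + 126))/24984 = 28223*(1/240429225) + (7065 - 1*56)*(1/24984) = 28223/240429225 + (7065 - 56)*(1/24984) = 28223/240429225 + 7009*(1/24984) = 28223/240429225 + 7009/24984 = 561957853819/2002294585800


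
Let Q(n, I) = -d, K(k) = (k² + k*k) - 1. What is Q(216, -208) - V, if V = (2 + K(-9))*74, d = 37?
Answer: -12099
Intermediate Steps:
K(k) = -1 + 2*k² (K(k) = (k² + k²) - 1 = 2*k² - 1 = -1 + 2*k²)
Q(n, I) = -37 (Q(n, I) = -1*37 = -37)
V = 12062 (V = (2 + (-1 + 2*(-9)²))*74 = (2 + (-1 + 2*81))*74 = (2 + (-1 + 162))*74 = (2 + 161)*74 = 163*74 = 12062)
Q(216, -208) - V = -37 - 1*12062 = -37 - 12062 = -12099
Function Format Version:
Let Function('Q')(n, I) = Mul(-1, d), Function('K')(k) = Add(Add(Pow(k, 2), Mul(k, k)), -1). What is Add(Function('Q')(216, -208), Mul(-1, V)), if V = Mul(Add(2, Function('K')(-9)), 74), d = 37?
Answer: -12099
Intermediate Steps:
Function('K')(k) = Add(-1, Mul(2, Pow(k, 2))) (Function('K')(k) = Add(Add(Pow(k, 2), Pow(k, 2)), -1) = Add(Mul(2, Pow(k, 2)), -1) = Add(-1, Mul(2, Pow(k, 2))))
Function('Q')(n, I) = -37 (Function('Q')(n, I) = Mul(-1, 37) = -37)
V = 12062 (V = Mul(Add(2, Add(-1, Mul(2, Pow(-9, 2)))), 74) = Mul(Add(2, Add(-1, Mul(2, 81))), 74) = Mul(Add(2, Add(-1, 162)), 74) = Mul(Add(2, 161), 74) = Mul(163, 74) = 12062)
Add(Function('Q')(216, -208), Mul(-1, V)) = Add(-37, Mul(-1, 12062)) = Add(-37, -12062) = -12099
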